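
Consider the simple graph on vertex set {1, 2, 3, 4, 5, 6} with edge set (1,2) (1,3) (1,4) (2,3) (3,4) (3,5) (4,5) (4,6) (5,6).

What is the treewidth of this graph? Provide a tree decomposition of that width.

The largest bag has 3 vertices, giving width 2; this decomposition certifies tw(G) ≤ 2. For the lower bound, the 3 vertices {1, 2, 3} are pairwise adjacent, and any tree decomposition puts a clique entirely inside one bag — forcing width ≥ 2. The upper and lower bounds meet at 2, so that is the treewidth.

Treewidth 2.
One optimal decomposition is:
Bags: B1 = {1, 3, 4}  B2 = {3, 4, 5}  B3 = {4, 5, 6}  B4 = {1, 2, 3}
Tree: B1–B2, B2–B3, B1–B4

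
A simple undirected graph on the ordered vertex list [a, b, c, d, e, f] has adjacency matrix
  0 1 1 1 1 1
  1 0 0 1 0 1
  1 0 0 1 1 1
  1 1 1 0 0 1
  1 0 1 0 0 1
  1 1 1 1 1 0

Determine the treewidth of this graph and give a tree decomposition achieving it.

Treewidth 3.
Bags: B1 = {a, c, d, f}  B2 = {a, c, e, f}  B3 = {a, b, d, f}
Tree: B1–B2, B1–B3

Every bag has size at most 4, so the width is 4 − 1 = 3 and tw(G) ≤ 3. For the lower bound, the 4 vertices {a, c, d, f} are pairwise adjacent, and any tree decomposition puts a clique entirely inside one bag — forcing width ≥ 3. The upper and lower bounds meet at 3, so that is the treewidth.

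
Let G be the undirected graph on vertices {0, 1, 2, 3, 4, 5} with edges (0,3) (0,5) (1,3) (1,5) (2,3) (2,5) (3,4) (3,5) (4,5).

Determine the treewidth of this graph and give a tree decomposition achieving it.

Treewidth 2.
One optimal decomposition is:
Bags: B1 = {1, 3, 5}  B2 = {2, 3, 5}  B3 = {3, 4, 5}  B4 = {0, 3, 5}
Tree: B1–B2, B2–B3, B3–B4

The largest bag has 3 vertices, giving width 2; this decomposition certifies tw(G) ≤ 2. For the lower bound, the 3 vertices {0, 3, 5} are pairwise adjacent, and any tree decomposition puts a clique entirely inside one bag — forcing width ≥ 2. The upper and lower bounds meet at 2, so that is the treewidth.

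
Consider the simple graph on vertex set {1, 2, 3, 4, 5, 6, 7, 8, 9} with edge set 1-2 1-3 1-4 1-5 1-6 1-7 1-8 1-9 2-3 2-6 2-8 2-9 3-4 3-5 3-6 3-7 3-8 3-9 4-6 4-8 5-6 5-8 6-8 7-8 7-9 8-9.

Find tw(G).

A width-4 tree decomposition is:
Bags: B1 = {1, 3, 4, 6, 8}  B2 = {1, 3, 5, 6, 8}  B3 = {1, 2, 3, 6, 8}  B4 = {1, 2, 3, 8, 9}  B5 = {1, 3, 7, 8, 9}
Tree: B1–B2, B2–B3, B3–B4, B4–B5
Every bag has size at most 5, so the width is 5 − 1 = 4 and tw(G) ≤ 4. On the other hand G contains the 5-clique {1, 2, 3, 8, 9}. A clique must lie in a single bag of any decomposition, so no decomposition can have width below 4. The upper and lower bounds meet at 4, so that is the treewidth.

4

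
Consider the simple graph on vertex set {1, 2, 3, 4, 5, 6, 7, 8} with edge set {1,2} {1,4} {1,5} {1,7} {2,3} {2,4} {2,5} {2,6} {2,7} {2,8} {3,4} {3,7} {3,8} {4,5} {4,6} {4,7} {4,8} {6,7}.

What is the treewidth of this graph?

A width-3 tree decomposition is:
Bags: B1 = {2, 4, 6, 7}  B2 = {2, 3, 4, 7}  B3 = {1, 2, 4, 7}  B4 = {2, 3, 4, 8}  B5 = {1, 2, 4, 5}
Tree: B1–B2, B2–B3, B2–B4, B3–B5
The largest bag has 4 vertices, giving width 3; this decomposition certifies tw(G) ≤ 3. On the other hand G contains the 4-clique {2, 3, 4, 8}. A clique must lie in a single bag of any decomposition, so no decomposition can have width below 3. Therefore the treewidth is 3.

3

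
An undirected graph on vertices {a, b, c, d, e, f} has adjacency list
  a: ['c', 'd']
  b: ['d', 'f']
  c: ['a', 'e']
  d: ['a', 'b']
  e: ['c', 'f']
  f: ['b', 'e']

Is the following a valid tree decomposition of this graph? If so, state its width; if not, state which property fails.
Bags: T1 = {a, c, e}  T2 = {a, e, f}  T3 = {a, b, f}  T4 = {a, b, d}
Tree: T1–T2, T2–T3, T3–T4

Yes; width 2.

Every vertex of G appears in some bag (union = {a, b, c, d, e, f}); every edge is covered by a bag; and for each vertex v the set of bags containing v is connected in the bag tree. The decomposition is therefore valid. The largest bag has 3 vertices, so the width is 2.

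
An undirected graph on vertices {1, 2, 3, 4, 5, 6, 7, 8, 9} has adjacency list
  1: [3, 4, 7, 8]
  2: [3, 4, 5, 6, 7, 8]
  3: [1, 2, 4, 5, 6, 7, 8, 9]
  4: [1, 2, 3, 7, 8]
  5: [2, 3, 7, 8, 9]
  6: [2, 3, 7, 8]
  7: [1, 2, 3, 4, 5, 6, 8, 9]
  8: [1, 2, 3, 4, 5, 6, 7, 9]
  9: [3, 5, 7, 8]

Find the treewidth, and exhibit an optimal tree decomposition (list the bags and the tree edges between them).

Treewidth 4.
Bags: B1 = {3, 5, 7, 8, 9}  B2 = {2, 3, 5, 7, 8}  B3 = {2, 3, 6, 7, 8}  B4 = {2, 3, 4, 7, 8}  B5 = {1, 3, 4, 7, 8}
Tree: B1–B2, B2–B3, B2–B4, B4–B5

The largest bag has 5 vertices, giving width 4; this decomposition certifies tw(G) ≤ 4. Conversely, {1, 3, 4, 7, 8} is a clique of size 5, and the vertices of any clique must share a bag in every tree decomposition; so some bag has ≥ 5 vertices and tw(G) ≥ 4. The upper and lower bounds meet at 4, so that is the treewidth.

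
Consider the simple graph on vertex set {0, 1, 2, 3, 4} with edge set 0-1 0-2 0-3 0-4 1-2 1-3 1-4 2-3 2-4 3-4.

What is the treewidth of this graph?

A width-4 tree decomposition is:
Bags: B1 = {0, 1, 2, 3, 4}
Tree: (single bag)
With just one bag of size 5, the width is 5 − 1 = 4, so tw(G) ≤ 4. On the other hand G contains the 5-clique {0, 1, 2, 3, 4}. A clique must lie in a single bag of any decomposition, so no decomposition can have width below 4. Combining the bounds, tw(G) = 4.

4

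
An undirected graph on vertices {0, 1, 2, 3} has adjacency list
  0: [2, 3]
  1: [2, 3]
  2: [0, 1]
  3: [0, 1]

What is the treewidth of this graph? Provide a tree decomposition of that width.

Each bag holds 3 vertices, so the decomposition has width 2, which upper-bounds the treewidth. For the lower bound, G contains the cycle 1–3–0–2–1, so G is not a forest; only forests have treewidth ≤ 1, hence tw(G) ≥ 2. Combining the bounds, tw(G) = 2.

Treewidth 2.
Bags: B1 = {0, 1, 3}  B2 = {0, 1, 2}
Tree: B1–B2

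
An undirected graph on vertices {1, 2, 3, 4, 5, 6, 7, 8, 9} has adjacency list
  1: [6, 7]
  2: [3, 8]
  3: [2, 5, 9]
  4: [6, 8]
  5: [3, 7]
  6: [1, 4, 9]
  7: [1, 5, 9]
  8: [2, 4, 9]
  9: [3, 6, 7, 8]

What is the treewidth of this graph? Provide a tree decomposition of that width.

Treewidth 3.
One optimal decomposition is:
Bags: B1 = {2, 3, 4, 8}  B2 = {3, 4, 8, 9}  B3 = {3, 4, 6, 9}  B4 = {3, 5, 6, 9}  B5 = {5, 6, 7, 9}  B6 = {1, 5, 6, 7}
Tree: B1–B2, B2–B3, B3–B4, B4–B5, B5–B6

Every bag has size at most 4, so the width is 4 − 1 = 3 and tw(G) ≤ 3. For the lower bound: the 4 vertex sets {2,4,8}, {3}, {9}, {1,5,6,7} are disjoint, each induces a connected subgraph, and every pair is joined by at least one edge of G. Contracting each set to a single vertex therefore yields K_{4} as a minor, and since treewidth is minor-monotone, tw(G) ≥ tw(K_{4}) = 3. Hence tw(G) = 3 exactly.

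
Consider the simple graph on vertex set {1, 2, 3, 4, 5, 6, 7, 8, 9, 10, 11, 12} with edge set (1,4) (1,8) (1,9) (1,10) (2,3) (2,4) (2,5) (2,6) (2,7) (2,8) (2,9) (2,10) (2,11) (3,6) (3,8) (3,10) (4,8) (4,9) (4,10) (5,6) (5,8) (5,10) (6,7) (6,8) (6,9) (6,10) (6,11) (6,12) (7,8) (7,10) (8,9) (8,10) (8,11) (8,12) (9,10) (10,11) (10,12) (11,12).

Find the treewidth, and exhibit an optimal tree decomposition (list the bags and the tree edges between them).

The largest bag has 5 vertices, giving width 4; this decomposition certifies tw(G) ≤ 4. For the lower bound, the 5 vertices {1, 4, 8, 9, 10} are pairwise adjacent, and any tree decomposition puts a clique entirely inside one bag — forcing width ≥ 4. Therefore the treewidth is 4.

Treewidth 4.
One such decomposition:
Bags: B1 = {2, 6, 8, 9, 10}  B2 = {2, 6, 7, 8, 10}  B3 = {2, 4, 8, 9, 10}  B4 = {1, 4, 8, 9, 10}  B5 = {2, 3, 6, 8, 10}  B6 = {2, 5, 6, 8, 10}  B7 = {2, 6, 8, 10, 11}  B8 = {6, 8, 10, 11, 12}
Tree: B1–B2, B1–B3, B3–B4, B1–B5, B1–B6, B6–B7, B7–B8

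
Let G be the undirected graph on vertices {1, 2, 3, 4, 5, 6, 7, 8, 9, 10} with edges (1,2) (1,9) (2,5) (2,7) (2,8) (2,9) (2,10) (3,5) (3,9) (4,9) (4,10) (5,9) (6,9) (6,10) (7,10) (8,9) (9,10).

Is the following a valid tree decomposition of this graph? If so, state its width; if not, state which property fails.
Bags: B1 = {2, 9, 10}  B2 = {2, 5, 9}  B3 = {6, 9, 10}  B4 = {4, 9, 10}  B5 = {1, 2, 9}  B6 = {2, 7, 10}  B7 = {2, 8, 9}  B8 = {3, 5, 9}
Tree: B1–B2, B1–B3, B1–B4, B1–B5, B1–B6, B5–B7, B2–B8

Yes; width 2.

Vertex coverage: the bags together contain {1, 2, 3, 4, 5, 6, 7, 8, 9, 10}, the full vertex set. Edge coverage: each edge of G has both endpoints in at least one bag. Running intersection: for every vertex, the bags containing it form a connected subtree. All three properties hold, so this is a valid tree decomposition of width max|bag| − 1 = 2, and hence tw(G) ≤ 2.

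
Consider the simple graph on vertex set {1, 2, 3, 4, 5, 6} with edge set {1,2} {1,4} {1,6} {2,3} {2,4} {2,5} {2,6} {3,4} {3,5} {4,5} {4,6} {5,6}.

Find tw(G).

A width-3 tree decomposition is:
Bags: B1 = {2, 3, 4, 5}  B2 = {2, 4, 5, 6}  B3 = {1, 2, 4, 6}
Tree: B1–B2, B2–B3
Every bag has size at most 4, so the width is 4 − 1 = 3 and tw(G) ≤ 3. On the other hand G contains the 4-clique {1, 2, 4, 6}. A clique must lie in a single bag of any decomposition, so no decomposition can have width below 3. Therefore the treewidth is 3.

3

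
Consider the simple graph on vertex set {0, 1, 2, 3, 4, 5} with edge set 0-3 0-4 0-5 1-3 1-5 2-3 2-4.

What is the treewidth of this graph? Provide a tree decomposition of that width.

Treewidth 2.
Bags: B1 = {0, 2, 4}  B2 = {0, 2, 3}  B3 = {0, 3, 5}  B4 = {1, 3, 5}
Tree: B1–B2, B2–B3, B3–B4

Every bag has size at most 3, so the width is 3 − 1 = 2 and tw(G) ≤ 2. The edges 4–2–3–0–4 form a cycle, so G is not a tree and its treewidth is at least 2. The upper and lower bounds meet at 2, so that is the treewidth.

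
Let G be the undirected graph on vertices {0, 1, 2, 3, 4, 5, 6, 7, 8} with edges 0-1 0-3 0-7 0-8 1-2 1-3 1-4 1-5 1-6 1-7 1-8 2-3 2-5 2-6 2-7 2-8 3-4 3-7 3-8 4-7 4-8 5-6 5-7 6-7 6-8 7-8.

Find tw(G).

4

A width-4 tree decomposition is:
Bags: B1 = {1, 2, 5, 6, 7}  B2 = {1, 2, 6, 7, 8}  B3 = {1, 2, 3, 7, 8}  B4 = {0, 1, 3, 7, 8}  B5 = {1, 3, 4, 7, 8}
Tree: B1–B2, B2–B3, B3–B4, B3–B5
Every bag has size at most 5, so the width is 5 − 1 = 4 and tw(G) ≤ 4. Conversely, {0, 1, 3, 7, 8} is a clique of size 5, and the vertices of any clique must share a bag in every tree decomposition; so some bag has ≥ 5 vertices and tw(G) ≥ 4. The upper and lower bounds meet at 4, so that is the treewidth.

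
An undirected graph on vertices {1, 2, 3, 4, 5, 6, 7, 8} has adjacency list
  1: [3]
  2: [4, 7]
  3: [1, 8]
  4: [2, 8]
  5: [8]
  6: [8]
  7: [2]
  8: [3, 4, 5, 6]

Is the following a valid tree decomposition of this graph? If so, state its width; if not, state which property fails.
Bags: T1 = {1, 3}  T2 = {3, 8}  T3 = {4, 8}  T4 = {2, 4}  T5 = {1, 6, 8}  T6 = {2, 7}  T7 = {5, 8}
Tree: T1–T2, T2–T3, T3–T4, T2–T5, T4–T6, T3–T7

No — bags containing vertex 1 are not connected in the tree.

A tree decomposition must satisfy three properties: every vertex lies in some bag; for every edge, both endpoints lie together in some bag; and for every vertex, the bags containing it form a connected subtree. Here bags containing vertex 1 are not connected in the tree, so the decomposition is invalid.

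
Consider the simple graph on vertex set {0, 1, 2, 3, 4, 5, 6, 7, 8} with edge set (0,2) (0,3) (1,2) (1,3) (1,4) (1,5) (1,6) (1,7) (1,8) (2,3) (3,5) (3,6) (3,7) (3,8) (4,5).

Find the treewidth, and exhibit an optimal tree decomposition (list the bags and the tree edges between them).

Treewidth 2.
One such decomposition:
Bags: B1 = {1, 3, 5}  B2 = {1, 2, 3}  B3 = {1, 3, 6}  B4 = {1, 4, 5}  B5 = {1, 3, 7}  B6 = {0, 2, 3}  B7 = {1, 3, 8}
Tree: B1–B2, B2–B3, B1–B4, B3–B5, B2–B6, B5–B7

The largest bag has 3 vertices, giving width 2; this decomposition certifies tw(G) ≤ 2. For the lower bound, the 3 vertices {0, 2, 3} are pairwise adjacent, and any tree decomposition puts a clique entirely inside one bag — forcing width ≥ 2. Therefore the treewidth is 2.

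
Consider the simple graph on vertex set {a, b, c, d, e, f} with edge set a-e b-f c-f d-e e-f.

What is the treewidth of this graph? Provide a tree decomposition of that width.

Every bag has size at most 2, so the width is 2 − 1 = 1 and tw(G) ≤ 1. G has an edge, so its treewidth is at least 1. The upper and lower bounds meet at 1, so that is the treewidth.

Treewidth 1.
One optimal decomposition is:
Bags: B1 = {a, e}  B2 = {e, f}  B3 = {d, e}  B4 = {c, f}  B5 = {b, f}
Tree: B1–B2, B1–B3, B2–B4, B2–B5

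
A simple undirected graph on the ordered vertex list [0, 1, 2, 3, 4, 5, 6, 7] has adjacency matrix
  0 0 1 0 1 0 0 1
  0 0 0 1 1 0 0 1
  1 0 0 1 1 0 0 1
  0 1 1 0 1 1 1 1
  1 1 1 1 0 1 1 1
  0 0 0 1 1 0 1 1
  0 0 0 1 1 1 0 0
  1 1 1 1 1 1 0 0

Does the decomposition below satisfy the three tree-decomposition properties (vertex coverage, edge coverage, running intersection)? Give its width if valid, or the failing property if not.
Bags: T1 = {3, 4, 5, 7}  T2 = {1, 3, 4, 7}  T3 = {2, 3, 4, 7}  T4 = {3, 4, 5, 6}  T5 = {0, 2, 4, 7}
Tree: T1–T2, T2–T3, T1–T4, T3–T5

Checking the three conditions: (i) the bags cover all of {0, 1, 2, 3, 4, 5, 6, 7}; (ii) for each edge, some bag contains both endpoints; (iii) the bags containing any fixed vertex form a subtree. All hold, so the decomposition is valid with width 4 − 1 = 3.

Yes; width 3.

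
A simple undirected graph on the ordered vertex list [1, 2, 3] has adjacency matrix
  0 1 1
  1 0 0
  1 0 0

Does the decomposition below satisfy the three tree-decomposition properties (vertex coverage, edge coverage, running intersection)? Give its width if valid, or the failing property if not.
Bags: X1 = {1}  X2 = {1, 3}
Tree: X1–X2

No — vertex 2 appears in no bag.

A tree decomposition must satisfy three properties: every vertex lies in some bag; for every edge, both endpoints lie together in some bag; and for every vertex, the bags containing it form a connected subtree. Here vertex 2 appears in no bag, so the decomposition is invalid.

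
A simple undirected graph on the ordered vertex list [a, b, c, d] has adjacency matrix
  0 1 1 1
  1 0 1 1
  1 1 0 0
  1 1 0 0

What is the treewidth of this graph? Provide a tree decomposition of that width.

Each bag holds 3 vertices, so the decomposition has width 2, which upper-bounds the treewidth. For the lower bound, the 3 vertices {a, b, d} are pairwise adjacent, and any tree decomposition puts a clique entirely inside one bag — forcing width ≥ 2. Therefore the treewidth is 2.

Treewidth 2.
Bags: B1 = {a, b, c}  B2 = {a, b, d}
Tree: B1–B2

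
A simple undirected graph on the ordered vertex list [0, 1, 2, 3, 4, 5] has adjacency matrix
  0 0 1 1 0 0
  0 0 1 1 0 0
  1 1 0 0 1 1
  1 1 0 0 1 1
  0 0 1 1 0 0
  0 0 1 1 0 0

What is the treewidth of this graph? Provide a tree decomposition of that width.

Treewidth 2.
One optimal decomposition is:
Bags: B1 = {0, 2, 3}  B2 = {2, 3, 5}  B3 = {1, 2, 3}  B4 = {2, 3, 4}
Tree: B1–B2, B2–B3, B3–B4

Each bag holds 3 vertices, so the decomposition has width 2, which upper-bounds the treewidth. For the lower bound, G contains the cycle 3–0–2–5–3, so G is not a forest; only forests have treewidth ≤ 1, hence tw(G) ≥ 2. Therefore the treewidth is 2.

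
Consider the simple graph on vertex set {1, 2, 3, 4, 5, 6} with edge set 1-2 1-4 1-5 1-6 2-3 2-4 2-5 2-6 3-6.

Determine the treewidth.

A width-2 tree decomposition is:
Bags: B1 = {1, 2, 5}  B2 = {1, 2, 4}  B3 = {1, 2, 6}  B4 = {2, 3, 6}
Tree: B1–B2, B1–B3, B3–B4
Every bag has size at most 3, so the width is 3 − 1 = 2 and tw(G) ≤ 2. For the lower bound, the 3 vertices {1, 2, 4} are pairwise adjacent, and any tree decomposition puts a clique entirely inside one bag — forcing width ≥ 2. Hence tw(G) = 2 exactly.

2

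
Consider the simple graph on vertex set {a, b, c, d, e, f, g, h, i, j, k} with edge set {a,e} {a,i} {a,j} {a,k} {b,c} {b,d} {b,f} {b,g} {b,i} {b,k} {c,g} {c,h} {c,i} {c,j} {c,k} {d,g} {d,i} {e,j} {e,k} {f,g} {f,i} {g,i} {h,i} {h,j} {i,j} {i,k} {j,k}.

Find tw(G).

3

A width-3 tree decomposition is:
Bags: B1 = {b, c, g, i}  B2 = {b, c, i, k}  B3 = {c, i, j, k}  B4 = {c, h, i, j}  B5 = {a, i, j, k}  B6 = {b, d, g, i}  B7 = {a, e, j, k}  B8 = {b, f, g, i}
Tree: B1–B2, B2–B3, B3–B4, B3–B5, B1–B6, B5–B7, B1–B8
Every bag has size at most 4, so the width is 4 − 1 = 3 and tw(G) ≤ 3. On the other hand G contains the 4-clique {a, e, j, k}. A clique must lie in a single bag of any decomposition, so no decomposition can have width below 3. Therefore the treewidth is 3.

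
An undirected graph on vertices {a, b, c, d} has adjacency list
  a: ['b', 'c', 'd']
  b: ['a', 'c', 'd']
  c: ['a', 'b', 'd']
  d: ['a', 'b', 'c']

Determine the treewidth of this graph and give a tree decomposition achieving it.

A single bag containing all 4 vertices is trivially a valid decomposition of width 3. For the lower bound, the 4 vertices {a, b, c, d} are pairwise adjacent, and any tree decomposition puts a clique entirely inside one bag — forcing width ≥ 3. Therefore the treewidth is 3.

Treewidth 3.
One optimal decomposition is:
Bags: B1 = {a, b, c, d}
Tree: (single bag)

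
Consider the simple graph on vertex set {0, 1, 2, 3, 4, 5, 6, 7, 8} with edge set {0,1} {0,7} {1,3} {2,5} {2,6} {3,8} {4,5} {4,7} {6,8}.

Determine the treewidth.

2

A width-2 tree decomposition is:
Bags: B1 = {0, 4, 7}  B2 = {0, 1, 4}  B3 = {1, 3, 4}  B4 = {3, 4, 8}  B5 = {4, 6, 8}  B6 = {2, 4, 6}  B7 = {2, 4, 5}
Tree: B1–B2, B2–B3, B3–B4, B4–B5, B5–B6, B6–B7
The largest bag has 3 vertices, giving width 2; this decomposition certifies tw(G) ≤ 2. Since 4–7–0–1–3–8–6–2–5–4 is a cycle in G, G is not acyclic. Forests are exactly the graphs of treewidth ≤ 1, so tw(G) ≥ 2. Combining the bounds, tw(G) = 2.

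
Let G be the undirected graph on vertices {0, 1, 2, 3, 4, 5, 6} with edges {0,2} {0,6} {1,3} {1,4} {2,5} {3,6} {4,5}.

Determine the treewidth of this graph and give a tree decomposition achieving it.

Treewidth 2.
Bags: B1 = {0, 2, 6}  B2 = {2, 3, 6}  B3 = {1, 2, 3}  B4 = {1, 2, 4}  B5 = {2, 4, 5}
Tree: B1–B2, B2–B3, B3–B4, B4–B5

Every bag has size at most 3, so the width is 3 − 1 = 2 and tw(G) ≤ 2. Since 2–0–6–3–1–4–5–2 is a cycle in G, G is not acyclic. Forests are exactly the graphs of treewidth ≤ 1, so tw(G) ≥ 2. The upper and lower bounds meet at 2, so that is the treewidth.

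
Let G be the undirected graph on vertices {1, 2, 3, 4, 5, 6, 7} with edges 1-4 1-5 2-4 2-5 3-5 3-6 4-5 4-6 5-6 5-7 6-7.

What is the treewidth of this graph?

2

A width-2 tree decomposition is:
Bags: B1 = {4, 5, 6}  B2 = {1, 4, 5}  B3 = {2, 4, 5}  B4 = {3, 5, 6}  B5 = {5, 6, 7}
Tree: B1–B2, B2–B3, B1–B4, B1–B5
The largest bag has 3 vertices, giving width 2; this decomposition certifies tw(G) ≤ 2. Conversely, {3, 5, 6} is a clique of size 3, and the vertices of any clique must share a bag in every tree decomposition; so some bag has ≥ 3 vertices and tw(G) ≥ 2. The upper and lower bounds meet at 2, so that is the treewidth.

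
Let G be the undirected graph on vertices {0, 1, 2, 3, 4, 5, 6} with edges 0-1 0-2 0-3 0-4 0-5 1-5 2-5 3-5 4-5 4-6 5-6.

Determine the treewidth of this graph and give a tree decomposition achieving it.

Treewidth 2.
One optimal decomposition is:
Bags: B1 = {0, 3, 5}  B2 = {0, 2, 5}  B3 = {0, 1, 5}  B4 = {0, 4, 5}  B5 = {4, 5, 6}
Tree: B1–B2, B1–B3, B1–B4, B4–B5

Each bag holds 3 vertices, so the decomposition has width 2, which upper-bounds the treewidth. For the lower bound, the 3 vertices {0, 1, 5} are pairwise adjacent, and any tree decomposition puts a clique entirely inside one bag — forcing width ≥ 2. Combining the bounds, tw(G) = 2.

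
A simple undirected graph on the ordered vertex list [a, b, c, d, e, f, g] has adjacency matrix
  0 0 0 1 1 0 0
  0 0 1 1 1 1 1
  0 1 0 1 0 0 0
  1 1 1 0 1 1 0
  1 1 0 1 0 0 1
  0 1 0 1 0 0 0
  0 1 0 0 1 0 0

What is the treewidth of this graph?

2

A width-2 tree decomposition is:
Bags: B1 = {b, c, d}  B2 = {b, d, e}  B3 = {a, d, e}  B4 = {b, e, g}  B5 = {b, d, f}
Tree: B1–B2, B2–B3, B2–B4, B1–B5
Every bag has size at most 3, so the width is 3 − 1 = 2 and tw(G) ≤ 2. For the lower bound, the 3 vertices {a, d, e} are pairwise adjacent, and any tree decomposition puts a clique entirely inside one bag — forcing width ≥ 2. Hence tw(G) = 2 exactly.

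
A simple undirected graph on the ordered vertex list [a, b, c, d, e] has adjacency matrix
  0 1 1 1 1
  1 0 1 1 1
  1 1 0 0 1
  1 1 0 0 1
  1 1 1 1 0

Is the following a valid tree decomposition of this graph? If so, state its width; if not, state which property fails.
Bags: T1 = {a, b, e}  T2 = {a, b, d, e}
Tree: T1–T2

A tree decomposition must satisfy three properties: every vertex lies in some bag; for every edge, both endpoints lie together in some bag; and for every vertex, the bags containing it form a connected subtree. Here vertex c appears in no bag, so the decomposition is invalid.

No — vertex c appears in no bag.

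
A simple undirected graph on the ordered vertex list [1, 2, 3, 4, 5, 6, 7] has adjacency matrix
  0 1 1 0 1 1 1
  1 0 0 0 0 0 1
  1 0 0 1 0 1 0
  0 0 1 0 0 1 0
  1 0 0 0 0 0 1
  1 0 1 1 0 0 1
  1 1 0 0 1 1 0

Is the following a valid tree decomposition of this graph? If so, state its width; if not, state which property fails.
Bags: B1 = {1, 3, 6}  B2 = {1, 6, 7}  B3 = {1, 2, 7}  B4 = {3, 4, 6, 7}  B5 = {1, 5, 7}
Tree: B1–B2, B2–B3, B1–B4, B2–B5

A tree decomposition must satisfy three properties: every vertex lies in some bag; for every edge, both endpoints lie together in some bag; and for every vertex, the bags containing it form a connected subtree. Here bags containing vertex 7 are not connected in the tree, so the decomposition is invalid.

No — bags containing vertex 7 are not connected in the tree.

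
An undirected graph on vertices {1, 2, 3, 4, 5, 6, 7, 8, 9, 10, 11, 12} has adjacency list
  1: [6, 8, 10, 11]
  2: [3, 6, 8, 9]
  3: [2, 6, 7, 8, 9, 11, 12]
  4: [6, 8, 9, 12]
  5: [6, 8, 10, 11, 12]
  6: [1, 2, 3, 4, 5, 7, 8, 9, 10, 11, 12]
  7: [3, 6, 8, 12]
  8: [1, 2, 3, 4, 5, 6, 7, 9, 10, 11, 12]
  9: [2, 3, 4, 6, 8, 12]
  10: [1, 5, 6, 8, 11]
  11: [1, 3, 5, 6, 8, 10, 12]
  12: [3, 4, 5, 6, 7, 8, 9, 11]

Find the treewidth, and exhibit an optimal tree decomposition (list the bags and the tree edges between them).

Treewidth 4.
Bags: B1 = {3, 6, 8, 9, 12}  B2 = {3, 6, 8, 11, 12}  B3 = {5, 6, 8, 11, 12}  B4 = {5, 6, 8, 10, 11}  B5 = {4, 6, 8, 9, 12}  B6 = {2, 3, 6, 8, 9}  B7 = {3, 6, 7, 8, 12}  B8 = {1, 6, 8, 10, 11}
Tree: B1–B2, B2–B3, B3–B4, B1–B5, B1–B6, B2–B7, B4–B8

The largest bag has 5 vertices, giving width 4; this decomposition certifies tw(G) ≤ 4. Conversely, {1, 6, 8, 10, 11} is a clique of size 5, and the vertices of any clique must share a bag in every tree decomposition; so some bag has ≥ 5 vertices and tw(G) ≥ 4. The upper and lower bounds meet at 4, so that is the treewidth.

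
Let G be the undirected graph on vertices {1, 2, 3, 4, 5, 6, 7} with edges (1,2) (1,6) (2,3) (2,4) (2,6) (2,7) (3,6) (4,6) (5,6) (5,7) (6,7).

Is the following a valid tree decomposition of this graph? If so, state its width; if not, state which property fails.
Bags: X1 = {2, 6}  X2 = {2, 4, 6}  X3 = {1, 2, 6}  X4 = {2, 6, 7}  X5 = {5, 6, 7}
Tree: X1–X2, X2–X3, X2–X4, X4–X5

A tree decomposition must satisfy three properties: every vertex lies in some bag; for every edge, both endpoints lie together in some bag; and for every vertex, the bags containing it form a connected subtree. Here vertex 3 appears in no bag, so the decomposition is invalid.

No — vertex 3 appears in no bag.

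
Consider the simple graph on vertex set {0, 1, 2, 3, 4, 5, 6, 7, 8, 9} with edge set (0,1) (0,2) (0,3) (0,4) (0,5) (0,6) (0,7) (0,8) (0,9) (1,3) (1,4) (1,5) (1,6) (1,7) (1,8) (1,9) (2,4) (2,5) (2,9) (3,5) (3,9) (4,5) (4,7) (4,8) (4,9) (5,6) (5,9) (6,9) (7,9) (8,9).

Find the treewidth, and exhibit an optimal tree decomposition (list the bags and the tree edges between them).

The largest bag has 5 vertices, giving width 4; this decomposition certifies tw(G) ≤ 4. For the lower bound, the 5 vertices {0, 1, 3, 5, 9} are pairwise adjacent, and any tree decomposition puts a clique entirely inside one bag — forcing width ≥ 4. Hence tw(G) = 4 exactly.

Treewidth 4.
One optimal decomposition is:
Bags: B1 = {0, 1, 4, 8, 9}  B2 = {0, 1, 4, 7, 9}  B3 = {0, 1, 4, 5, 9}  B4 = {0, 1, 5, 6, 9}  B5 = {0, 2, 4, 5, 9}  B6 = {0, 1, 3, 5, 9}
Tree: B1–B2, B2–B3, B3–B4, B3–B5, B4–B6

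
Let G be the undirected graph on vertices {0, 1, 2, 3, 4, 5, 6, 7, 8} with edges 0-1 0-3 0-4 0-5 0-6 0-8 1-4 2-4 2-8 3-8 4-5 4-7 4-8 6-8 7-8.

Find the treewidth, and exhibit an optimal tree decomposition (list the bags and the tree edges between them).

Treewidth 2.
One such decomposition:
Bags: B1 = {0, 4, 8}  B2 = {0, 6, 8}  B3 = {0, 1, 4}  B4 = {2, 4, 8}  B5 = {4, 7, 8}  B6 = {0, 3, 8}  B7 = {0, 4, 5}
Tree: B1–B2, B1–B3, B1–B4, B1–B5, B2–B6, B3–B7

Every bag has size at most 3, so the width is 3 − 1 = 2 and tw(G) ≤ 2. For the lower bound, the 3 vertices {0, 3, 8} are pairwise adjacent, and any tree decomposition puts a clique entirely inside one bag — forcing width ≥ 2. Combining the bounds, tw(G) = 2.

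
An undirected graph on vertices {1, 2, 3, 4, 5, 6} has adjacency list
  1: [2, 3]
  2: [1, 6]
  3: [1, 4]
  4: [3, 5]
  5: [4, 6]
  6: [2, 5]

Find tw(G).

A width-2 tree decomposition is:
Bags: B1 = {1, 2, 3}  B2 = {2, 3, 6}  B3 = {3, 5, 6}  B4 = {3, 4, 5}
Tree: B1–B2, B2–B3, B3–B4
Each bag holds 3 vertices, so the decomposition has width 2, which upper-bounds the treewidth. The edges 3–1–2–6–5–4–3 form a cycle, so G is not a tree and its treewidth is at least 2. Hence tw(G) = 2 exactly.

2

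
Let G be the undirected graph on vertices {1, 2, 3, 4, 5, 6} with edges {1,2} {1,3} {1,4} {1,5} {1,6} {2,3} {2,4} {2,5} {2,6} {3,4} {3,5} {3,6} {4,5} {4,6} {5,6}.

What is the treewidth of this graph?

5

A width-5 tree decomposition is:
Bags: B1 = {1, 2, 3, 4, 5, 6}
Tree: (single bag)
With just one bag of size 6, the width is 6 − 1 = 5, so tw(G) ≤ 5. Conversely, {1, 2, 3, 4, 5, 6} is a clique of size 6, and the vertices of any clique must share a bag in every tree decomposition; so some bag has ≥ 6 vertices and tw(G) ≥ 5. The upper and lower bounds meet at 5, so that is the treewidth.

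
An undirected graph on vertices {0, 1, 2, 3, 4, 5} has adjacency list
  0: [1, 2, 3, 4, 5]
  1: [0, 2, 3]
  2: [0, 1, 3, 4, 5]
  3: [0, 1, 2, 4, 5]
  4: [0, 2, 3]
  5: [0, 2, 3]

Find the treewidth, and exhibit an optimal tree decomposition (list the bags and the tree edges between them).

Every bag has size at most 4, so the width is 4 − 1 = 3 and tw(G) ≤ 3. Conversely, {0, 1, 2, 3} is a clique of size 4, and the vertices of any clique must share a bag in every tree decomposition; so some bag has ≥ 4 vertices and tw(G) ≥ 3. Therefore the treewidth is 3.

Treewidth 3.
One optimal decomposition is:
Bags: B1 = {0, 2, 3, 4}  B2 = {0, 2, 3, 5}  B3 = {0, 1, 2, 3}
Tree: B1–B2, B1–B3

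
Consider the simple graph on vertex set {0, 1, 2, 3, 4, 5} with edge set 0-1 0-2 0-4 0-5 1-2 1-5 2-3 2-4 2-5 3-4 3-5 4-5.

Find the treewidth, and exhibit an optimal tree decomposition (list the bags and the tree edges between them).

Each bag holds 4 vertices, so the decomposition has width 3, which upper-bounds the treewidth. For the lower bound, the 4 vertices {0, 1, 2, 5} are pairwise adjacent, and any tree decomposition puts a clique entirely inside one bag — forcing width ≥ 3. Hence tw(G) = 3 exactly.

Treewidth 3.
Bags: B1 = {0, 1, 2, 5}  B2 = {0, 2, 4, 5}  B3 = {2, 3, 4, 5}
Tree: B1–B2, B2–B3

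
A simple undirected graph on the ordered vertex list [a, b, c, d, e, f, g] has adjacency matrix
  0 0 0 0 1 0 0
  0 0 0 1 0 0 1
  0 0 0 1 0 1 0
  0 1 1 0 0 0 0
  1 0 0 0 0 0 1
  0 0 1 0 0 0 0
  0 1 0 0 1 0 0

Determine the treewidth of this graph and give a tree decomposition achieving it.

Treewidth 1.
One optimal decomposition is:
Bags: B1 = {c, f}  B2 = {c, d}  B3 = {b, d}  B4 = {b, g}  B5 = {e, g}  B6 = {a, e}
Tree: B1–B2, B2–B3, B3–B4, B4–B5, B5–B6

Each bag holds 2 vertices, so the decomposition has width 1, which upper-bounds the treewidth. Since G has at least one edge (e.g. f–c), it is not an edgeless graph, so tw(G) ≥ 1. The upper and lower bounds meet at 1, so that is the treewidth.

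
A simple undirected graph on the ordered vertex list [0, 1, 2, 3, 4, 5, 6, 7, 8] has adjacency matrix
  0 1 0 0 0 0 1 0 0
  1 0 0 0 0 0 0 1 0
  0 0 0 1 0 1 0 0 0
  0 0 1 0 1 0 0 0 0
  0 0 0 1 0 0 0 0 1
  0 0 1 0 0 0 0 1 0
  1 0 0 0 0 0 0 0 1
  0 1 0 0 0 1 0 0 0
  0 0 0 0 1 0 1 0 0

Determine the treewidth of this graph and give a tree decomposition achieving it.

Treewidth 2.
One such decomposition:
Bags: B1 = {1, 5, 7}  B2 = {0, 1, 5}  B3 = {0, 5, 6}  B4 = {5, 6, 8}  B5 = {4, 5, 8}  B6 = {3, 4, 5}  B7 = {2, 3, 5}
Tree: B1–B2, B2–B3, B3–B4, B4–B5, B5–B6, B6–B7

The largest bag has 3 vertices, giving width 2; this decomposition certifies tw(G) ≤ 2. The edges 5–7–1–0–6–8–4–3–2–5 form a cycle, so G is not a tree and its treewidth is at least 2. Combining the bounds, tw(G) = 2.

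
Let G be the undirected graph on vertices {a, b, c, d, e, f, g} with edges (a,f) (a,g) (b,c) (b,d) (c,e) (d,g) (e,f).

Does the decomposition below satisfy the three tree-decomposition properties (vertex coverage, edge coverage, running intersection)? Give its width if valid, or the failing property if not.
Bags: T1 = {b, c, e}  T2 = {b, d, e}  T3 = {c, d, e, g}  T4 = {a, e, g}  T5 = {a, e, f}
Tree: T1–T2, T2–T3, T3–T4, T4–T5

A tree decomposition must satisfy three properties: every vertex lies in some bag; for every edge, both endpoints lie together in some bag; and for every vertex, the bags containing it form a connected subtree. Here bags containing vertex c are not connected in the tree, so the decomposition is invalid.

No — bags containing vertex c are not connected in the tree.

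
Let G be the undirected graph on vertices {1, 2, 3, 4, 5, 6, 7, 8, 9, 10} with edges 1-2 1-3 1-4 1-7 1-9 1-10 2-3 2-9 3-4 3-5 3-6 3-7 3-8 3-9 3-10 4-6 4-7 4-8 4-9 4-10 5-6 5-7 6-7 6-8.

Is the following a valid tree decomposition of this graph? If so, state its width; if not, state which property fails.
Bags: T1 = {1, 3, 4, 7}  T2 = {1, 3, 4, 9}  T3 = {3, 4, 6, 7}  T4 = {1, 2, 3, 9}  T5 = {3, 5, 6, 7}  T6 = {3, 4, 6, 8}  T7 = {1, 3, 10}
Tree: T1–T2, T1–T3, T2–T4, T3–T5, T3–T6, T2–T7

A tree decomposition must satisfy three properties: every vertex lies in some bag; for every edge, both endpoints lie together in some bag; and for every vertex, the bags containing it form a connected subtree. Here edge (4,10) lies in no bag, so the decomposition is invalid.

No — edge (4,10) lies in no bag.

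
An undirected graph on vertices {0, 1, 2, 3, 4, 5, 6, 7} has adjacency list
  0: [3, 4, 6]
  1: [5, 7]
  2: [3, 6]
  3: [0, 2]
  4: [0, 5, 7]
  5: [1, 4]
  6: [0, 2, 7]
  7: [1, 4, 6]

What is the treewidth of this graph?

2

A width-2 tree decomposition is:
Bags: B1 = {0, 2, 3}  B2 = {0, 2, 6}  B3 = {0, 4, 6}  B4 = {4, 6, 7}  B5 = {4, 5, 7}  B6 = {1, 5, 7}
Tree: B1–B2, B2–B3, B3–B4, B4–B5, B5–B6
The largest bag has 3 vertices, giving width 2; this decomposition certifies tw(G) ≤ 2. Since 3–2–6–0–3 is a cycle in G, G is not acyclic. Forests are exactly the graphs of treewidth ≤ 1, so tw(G) ≥ 2. Therefore the treewidth is 2.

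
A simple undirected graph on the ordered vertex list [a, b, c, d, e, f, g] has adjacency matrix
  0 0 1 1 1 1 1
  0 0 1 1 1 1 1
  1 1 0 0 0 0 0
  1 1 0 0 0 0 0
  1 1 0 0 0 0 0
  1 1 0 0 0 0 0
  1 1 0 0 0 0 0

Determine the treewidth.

2

A width-2 tree decomposition is:
Bags: B1 = {a, b, d}  B2 = {a, b, e}  B3 = {a, b, g}  B4 = {a, b, f}  B5 = {a, b, c}
Tree: B1–B2, B2–B3, B3–B4, B4–B5
Every bag has size at most 3, so the width is 3 − 1 = 2 and tw(G) ≤ 2. For the lower bound, G contains the cycle a–d–b–e–a, so G is not a forest; only forests have treewidth ≤ 1, hence tw(G) ≥ 2. Hence tw(G) = 2 exactly.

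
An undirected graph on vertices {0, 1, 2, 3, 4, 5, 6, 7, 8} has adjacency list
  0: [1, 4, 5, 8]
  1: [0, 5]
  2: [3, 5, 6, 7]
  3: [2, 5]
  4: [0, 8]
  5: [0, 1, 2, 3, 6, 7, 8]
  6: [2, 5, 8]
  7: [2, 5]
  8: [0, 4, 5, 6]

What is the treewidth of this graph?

2

A width-2 tree decomposition is:
Bags: B1 = {5, 6, 8}  B2 = {2, 5, 6}  B3 = {0, 5, 8}  B4 = {0, 4, 8}  B5 = {2, 5, 7}  B6 = {2, 3, 5}  B7 = {0, 1, 5}
Tree: B1–B2, B1–B3, B3–B4, B2–B5, B5–B6, B3–B7
The largest bag has 3 vertices, giving width 2; this decomposition certifies tw(G) ≤ 2. On the other hand G contains the 3-clique {0, 4, 8}. A clique must lie in a single bag of any decomposition, so no decomposition can have width below 2. Hence tw(G) = 2 exactly.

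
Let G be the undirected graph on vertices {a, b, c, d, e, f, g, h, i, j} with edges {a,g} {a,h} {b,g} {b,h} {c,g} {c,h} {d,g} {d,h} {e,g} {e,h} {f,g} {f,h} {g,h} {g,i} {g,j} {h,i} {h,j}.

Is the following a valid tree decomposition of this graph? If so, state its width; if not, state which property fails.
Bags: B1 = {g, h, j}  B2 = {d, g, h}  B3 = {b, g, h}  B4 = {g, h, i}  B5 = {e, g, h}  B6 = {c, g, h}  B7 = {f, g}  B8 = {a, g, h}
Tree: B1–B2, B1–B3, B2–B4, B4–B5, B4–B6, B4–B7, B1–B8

A tree decomposition must satisfy three properties: every vertex lies in some bag; for every edge, both endpoints lie together in some bag; and for every vertex, the bags containing it form a connected subtree. Here edge (h,f) lies in no bag, so the decomposition is invalid.

No — edge (h,f) lies in no bag.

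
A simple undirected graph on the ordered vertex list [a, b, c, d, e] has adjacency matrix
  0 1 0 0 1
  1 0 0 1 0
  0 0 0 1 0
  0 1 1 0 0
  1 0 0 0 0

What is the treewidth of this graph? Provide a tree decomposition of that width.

Treewidth 1.
One such decomposition:
Bags: B1 = {c, d}  B2 = {b, d}  B3 = {a, b}  B4 = {a, e}
Tree: B1–B2, B2–B3, B3–B4

The largest bag has 2 vertices, giving width 1; this decomposition certifies tw(G) ≤ 1. Since G has at least one edge (e.g. c–d), it is not an edgeless graph, so tw(G) ≥ 1. The upper and lower bounds meet at 1, so that is the treewidth.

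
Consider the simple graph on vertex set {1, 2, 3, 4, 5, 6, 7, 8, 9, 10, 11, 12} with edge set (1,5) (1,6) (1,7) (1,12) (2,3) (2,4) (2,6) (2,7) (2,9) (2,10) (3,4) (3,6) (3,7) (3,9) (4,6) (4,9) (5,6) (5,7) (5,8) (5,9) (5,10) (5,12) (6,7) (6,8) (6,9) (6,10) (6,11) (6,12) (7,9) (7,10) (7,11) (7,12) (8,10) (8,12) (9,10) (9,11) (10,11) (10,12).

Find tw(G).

A width-4 tree decomposition is:
Bags: B1 = {6, 7, 9, 10, 11}  B2 = {2, 6, 7, 9, 10}  B3 = {2, 3, 6, 7, 9}  B4 = {5, 6, 7, 9, 10}  B5 = {2, 3, 4, 6, 9}  B6 = {5, 6, 7, 10, 12}  B7 = {1, 5, 6, 7, 12}  B8 = {5, 6, 8, 10, 12}
Tree: B1–B2, B2–B3, B1–B4, B3–B5, B4–B6, B6–B7, B6–B8
The largest bag has 5 vertices, giving width 4; this decomposition certifies tw(G) ≤ 4. For the lower bound, the 5 vertices {5, 6, 8, 10, 12} are pairwise adjacent, and any tree decomposition puts a clique entirely inside one bag — forcing width ≥ 4. Combining the bounds, tw(G) = 4.

4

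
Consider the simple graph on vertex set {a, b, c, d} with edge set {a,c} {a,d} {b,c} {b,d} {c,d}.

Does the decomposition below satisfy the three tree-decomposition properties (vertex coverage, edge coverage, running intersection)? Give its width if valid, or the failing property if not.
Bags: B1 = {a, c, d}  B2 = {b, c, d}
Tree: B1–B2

Vertex coverage: the bags together contain {a, b, c, d}, the full vertex set. Edge coverage: each edge of G has both endpoints in at least one bag. Running intersection: for every vertex, the bags containing it form a connected subtree. All three properties hold, so this is a valid tree decomposition of width max|bag| − 1 = 2, and hence tw(G) ≤ 2.

Yes; width 2.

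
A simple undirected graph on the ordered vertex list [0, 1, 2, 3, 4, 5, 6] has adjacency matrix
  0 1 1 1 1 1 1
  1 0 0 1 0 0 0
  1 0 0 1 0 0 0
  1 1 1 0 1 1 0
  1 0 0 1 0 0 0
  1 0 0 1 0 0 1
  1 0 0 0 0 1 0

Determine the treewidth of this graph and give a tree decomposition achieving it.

Treewidth 2.
Bags: B1 = {0, 2, 3}  B2 = {0, 1, 3}  B3 = {0, 3, 4}  B4 = {0, 3, 5}  B5 = {0, 5, 6}
Tree: B1–B2, B1–B3, B2–B4, B4–B5

Each bag holds 3 vertices, so the decomposition has width 2, which upper-bounds the treewidth. On the other hand G contains the 3-clique {0, 1, 3}. A clique must lie in a single bag of any decomposition, so no decomposition can have width below 2. Combining the bounds, tw(G) = 2.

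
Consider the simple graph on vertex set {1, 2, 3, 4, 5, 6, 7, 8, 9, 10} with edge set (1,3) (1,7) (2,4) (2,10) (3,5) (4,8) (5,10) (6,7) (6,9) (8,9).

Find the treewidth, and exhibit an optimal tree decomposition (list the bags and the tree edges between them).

Treewidth 2.
One optimal decomposition is:
Bags: B1 = {2, 4, 8}  B2 = {2, 8, 10}  B3 = {5, 8, 10}  B4 = {3, 5, 8}  B5 = {1, 3, 8}  B6 = {1, 7, 8}  B7 = {6, 7, 8}  B8 = {6, 8, 9}
Tree: B1–B2, B2–B3, B3–B4, B4–B5, B5–B6, B6–B7, B7–B8

Every bag has size at most 3, so the width is 3 − 1 = 2 and tw(G) ≤ 2. The edges 8–4–2–10–5–3–1–7–6–9–8 form a cycle, so G is not a tree and its treewidth is at least 2. Hence tw(G) = 2 exactly.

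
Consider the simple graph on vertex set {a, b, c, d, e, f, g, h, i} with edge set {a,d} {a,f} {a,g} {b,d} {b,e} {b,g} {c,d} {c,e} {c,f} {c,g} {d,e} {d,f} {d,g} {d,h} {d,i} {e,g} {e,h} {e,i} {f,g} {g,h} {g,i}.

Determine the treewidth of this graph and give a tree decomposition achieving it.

Treewidth 3.
One such decomposition:
Bags: B1 = {c, d, e, g}  B2 = {b, d, e, g}  B3 = {c, d, f, g}  B4 = {d, e, g, i}  B5 = {d, e, g, h}  B6 = {a, d, f, g}
Tree: B1–B2, B1–B3, B2–B4, B4–B5, B3–B6

Each bag holds 4 vertices, so the decomposition has width 3, which upper-bounds the treewidth. For the lower bound, the 4 vertices {a, d, f, g} are pairwise adjacent, and any tree decomposition puts a clique entirely inside one bag — forcing width ≥ 3. Combining the bounds, tw(G) = 3.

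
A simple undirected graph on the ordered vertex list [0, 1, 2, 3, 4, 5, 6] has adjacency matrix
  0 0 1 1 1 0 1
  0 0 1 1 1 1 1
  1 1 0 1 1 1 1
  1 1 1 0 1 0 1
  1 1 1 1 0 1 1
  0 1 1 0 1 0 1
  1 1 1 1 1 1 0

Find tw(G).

A width-4 tree decomposition is:
Bags: B1 = {1, 2, 4, 5, 6}  B2 = {1, 2, 3, 4, 6}  B3 = {0, 2, 3, 4, 6}
Tree: B1–B2, B2–B3
The largest bag has 5 vertices, giving width 4; this decomposition certifies tw(G) ≤ 4. For the lower bound, the 5 vertices {0, 2, 3, 4, 6} are pairwise adjacent, and any tree decomposition puts a clique entirely inside one bag — forcing width ≥ 4. The upper and lower bounds meet at 4, so that is the treewidth.

4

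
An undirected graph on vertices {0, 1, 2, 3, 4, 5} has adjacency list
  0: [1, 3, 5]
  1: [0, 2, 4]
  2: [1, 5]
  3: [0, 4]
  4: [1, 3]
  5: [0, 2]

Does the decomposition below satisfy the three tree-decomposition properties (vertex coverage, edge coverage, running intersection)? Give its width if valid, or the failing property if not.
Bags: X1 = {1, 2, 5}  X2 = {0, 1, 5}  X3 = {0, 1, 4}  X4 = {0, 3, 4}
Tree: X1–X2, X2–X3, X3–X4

Yes; width 2.

Vertex coverage: the bags together contain {0, 1, 2, 3, 4, 5}, the full vertex set. Edge coverage: each edge of G has both endpoints in at least one bag. Running intersection: for every vertex, the bags containing it form a connected subtree. All three properties hold, so this is a valid tree decomposition of width max|bag| − 1 = 2, and hence tw(G) ≤ 2.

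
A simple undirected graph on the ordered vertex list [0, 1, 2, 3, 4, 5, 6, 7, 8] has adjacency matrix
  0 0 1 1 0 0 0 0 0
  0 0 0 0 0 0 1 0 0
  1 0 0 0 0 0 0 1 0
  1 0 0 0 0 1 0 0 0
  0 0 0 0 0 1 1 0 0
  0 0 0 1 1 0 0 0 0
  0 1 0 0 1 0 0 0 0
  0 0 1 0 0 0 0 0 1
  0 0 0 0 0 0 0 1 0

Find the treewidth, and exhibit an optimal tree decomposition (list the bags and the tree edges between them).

Treewidth 1.
One optimal decomposition is:
Bags: B1 = {7, 8}  B2 = {2, 7}  B3 = {0, 2}  B4 = {0, 3}  B5 = {3, 5}  B6 = {4, 5}  B7 = {4, 6}  B8 = {1, 6}
Tree: B1–B2, B2–B3, B3–B4, B4–B5, B5–B6, B6–B7, B7–B8

Each bag holds 2 vertices, so the decomposition has width 1, which upper-bounds the treewidth. Since G has at least one edge (e.g. 8–7), it is not an edgeless graph, so tw(G) ≥ 1. The upper and lower bounds meet at 1, so that is the treewidth.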